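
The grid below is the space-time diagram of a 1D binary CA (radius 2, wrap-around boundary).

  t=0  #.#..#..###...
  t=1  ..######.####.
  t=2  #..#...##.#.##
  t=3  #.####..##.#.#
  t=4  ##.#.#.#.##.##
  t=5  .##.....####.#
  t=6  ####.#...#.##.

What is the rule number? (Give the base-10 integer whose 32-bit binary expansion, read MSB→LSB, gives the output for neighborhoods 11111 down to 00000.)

  ##### -> .   bit 31 = 0  t=1,i=4
  ####. -> .   bit 30 = 0  t=1,i=6
  ###.# -> #   bit 29 = 1  t=1,i=7
  ###.. -> #   bit 28 = 1  t=0,i=10
  ##.## -> #   bit 27 = 1  t=1,i=8
  ##.#. -> #   bit 26 = 1  t=2,i=9
  ##..# -> .   bit 25 = 0  t=2,i=1
  ##... -> #   bit 24 = 1  t=0,i=11
  #.### -> .   bit 23 = 0  t=1,i=9
  #.##. -> #   bit 22 = 1  t=3,i=13
  #.#.# -> .   bit 21 = 0  t=2,i=10
  #.#.. -> #   bit 20 = 1  t=0,i=2
  #..## -> #   bit 19 = 1  t=0,i=7
  #..#. -> #   bit 18 = 1  t=0,i=4
  #...# -> #   bit 17 = 1  t=0,i=12
  #.... -> .   bit 16 = 0  t=5,i=4
  .#### -> #   bit 15 = 1  t=1,i=3
  .###. -> #   bit 14 = 1  t=0,i=9
  .##.# -> #   bit 13 = 1  t=2,i=8
  .##.. -> #   bit 12 = 1  t=5,i=2
  .#.## -> #   bit 11 = 1  t=2,i=11
  .#.#. -> .   bit 10 = 0  t=0,i=1
  .#..# -> #   bit 9 = 1  t=0,i=3
  .#... -> #   bit 8 = 1  t=2,i=4
  ..### -> .   bit 7 = 0  t=0,i=8
  ..##. -> .   bit 6 = 0  t=2,i=7
  ..#.# -> .   bit 5 = 0  t=0,i=0
  ..#.. -> #   bit 4 = 1  t=0,i=5
  ...## -> .   bit 3 = 0  t=1,i=1
  ...#. -> .   bit 2 = 0  t=0,i=13
  ....# -> .   bit 1 = 0  t=5,i=6
  ..... -> #   bit 0 = 1  t=5,i=5
  bits 00111101010111101111101100010001 = 1029634833

1029634833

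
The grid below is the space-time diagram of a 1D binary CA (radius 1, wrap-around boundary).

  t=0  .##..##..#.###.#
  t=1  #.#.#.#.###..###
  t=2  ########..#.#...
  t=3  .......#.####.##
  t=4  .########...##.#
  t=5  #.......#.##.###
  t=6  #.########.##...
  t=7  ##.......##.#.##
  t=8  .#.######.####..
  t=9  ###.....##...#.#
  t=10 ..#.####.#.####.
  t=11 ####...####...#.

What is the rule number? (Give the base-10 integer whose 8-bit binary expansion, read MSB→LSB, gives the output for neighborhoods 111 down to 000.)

103

  nb ###: next=.  (t=0,i=12, bit7=0)
  nb ##.: next=#  (t=0,i=2, bit6=1)
  nb #.#: next=#  (t=0,i=0, bit5=1)
  nb #..: next=.  (t=0,i=3, bit4=0)
  nb .##: next=.  (t=0,i=1, bit3=0)
  nb .#.: next=#  (t=0,i=9, bit2=1)
  nb ..#: next=#  (t=0,i=4, bit1=1)
  nb ...: next=#  (t=2,i=14, bit0=1)
  bits 01100111 = 103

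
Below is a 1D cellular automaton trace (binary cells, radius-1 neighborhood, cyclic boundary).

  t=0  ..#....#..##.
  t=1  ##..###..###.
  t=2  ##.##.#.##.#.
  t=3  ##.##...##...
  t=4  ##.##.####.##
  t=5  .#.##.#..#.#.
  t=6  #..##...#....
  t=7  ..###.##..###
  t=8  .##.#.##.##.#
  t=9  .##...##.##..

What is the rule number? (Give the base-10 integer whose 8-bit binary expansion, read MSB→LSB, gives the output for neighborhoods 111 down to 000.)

  ###|.  b7=0 t=1,i=5
  ##.|#  b6=1 t=0,i=11
  #.#|.  b5=0 t=1,i=12
  #..|.  b4=0 t=0,i=3
  .##|#  b3=1 t=0,i=10
  .#.|.  b2=0 t=0,i=2
  ..#|#  b1=1 t=0,i=1
  ...|#  b0=1 t=0,i=0
  bits 01001011 = 75

75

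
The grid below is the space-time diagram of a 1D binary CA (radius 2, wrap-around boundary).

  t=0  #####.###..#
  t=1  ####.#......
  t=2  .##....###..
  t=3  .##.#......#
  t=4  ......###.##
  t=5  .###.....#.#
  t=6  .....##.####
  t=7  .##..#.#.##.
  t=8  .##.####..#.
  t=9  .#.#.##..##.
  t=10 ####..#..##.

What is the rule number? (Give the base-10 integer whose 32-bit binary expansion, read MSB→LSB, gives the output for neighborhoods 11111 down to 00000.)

  [31] ##### => #  t=0,i=1
  [30] ####. => #  t=0,i=3
  [29] ###.# => .  t=0,i=4
  [28] ###.. => .  t=0,i=8
  [27] ##.## => #  t=0,i=5
  [26] ##.#. => .  t=1,i=4
  [25] ##..# => .  t=0,i=9
  [24] ##... => .  t=2,i=3
  [23] #.### => .  t=0,i=6
  [22] #.##. => .  t=3,i=1
  [21] #.#.# => #  t=5,i=11
  [20] #.#.. => .  t=1,i=5
  [19] #..## => .  t=0,i=10
  [18] #..#. => #  t=7,i=4
  [17] #...# => #  t=2,i=11
  [16] #.... => #  t=1,i=7
  [15] .#### => #  t=0,i=0
  [14] .###. => .  t=0,i=7
  [13] .##.# => .  t=3,i=2
  [12] .##.. => #  t=2,i=2
  [11] .#.## => .  t=3,i=0
  [10] .#.#. => #  t=5,i=10
  [9] .#..# => .  t=8,i=11
  [8] .#... => .  t=1,i=6
  [7] ..### => .  t=0,i=11
  [6] ..##. => #  t=2,i=1
  [5] ..#.# => #  t=3,i=11
  [4] ..#.. => #  t=8,i=10
  [3] ...## => .  t=1,i=11
  [2] ...#. => #  t=3,i=10
  [1] ....# => .  t=1,i=10
  [0] ..... => #  t=1,i=8
  bits 11001000001001111001010001110101 = 3358037109

3358037109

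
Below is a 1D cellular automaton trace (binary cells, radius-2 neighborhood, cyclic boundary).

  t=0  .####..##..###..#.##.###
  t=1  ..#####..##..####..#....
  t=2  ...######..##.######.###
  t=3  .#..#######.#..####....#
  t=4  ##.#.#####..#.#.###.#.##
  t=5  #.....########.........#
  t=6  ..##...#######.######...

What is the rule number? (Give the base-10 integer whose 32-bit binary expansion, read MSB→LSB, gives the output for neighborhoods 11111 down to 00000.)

3525289013

  ##### -> #   bit 31 = 1  t=1,i=4
  ####. -> #   bit 30 = 1  t=0,i=3
  ###.# -> .   bit 29 = 0  t=0,i=23
  ###.. -> #   bit 28 = 1  t=0,i=4
  ##.## -> .   bit 27 = 0  t=0,i=0
  ##.#. -> .   bit 26 = 0  t=3,i=11
  ##..# -> #   bit 25 = 1  t=0,i=5
  ##... -> .   bit 24 = 0  t=2,i=0
  #.### -> .   bit 23 = 0  t=0,i=1
  #.##. -> .   bit 22 = 0  t=0,i=18
  #.#.# -> .   bit 21 = 0  t=4,i=3
  #.#.. -> #   bit 20 = 1  t=3,i=1
  #..## -> #   bit 19 = 1  t=0,i=6
  #..#. -> #   bit 18 = 1  t=0,i=15
  #...# -> #   bit 17 = 1  t=2,i=1
  #.... -> #   bit 16 = 1  t=1,i=21
  .#### -> #   bit 15 = 1  t=0,i=2
  .###. -> .   bit 14 = 0  t=0,i=12
  .##.# -> #   bit 13 = 1  t=0,i=19
  .##.. -> .   bit 12 = 0  t=0,i=8
  .#.## -> .   bit 11 = 0  t=0,i=17
  .#.#. -> #   bit 10 = 1  t=3,i=0
  .#..# -> .   bit 9 = 0  t=3,i=2
  .#... -> .   bit 8 = 0  t=1,i=20
  ..### -> .   bit 7 = 0  t=0,i=11
  ..##. -> .   bit 6 = 0  t=0,i=7
  ..#.# -> #   bit 5 = 1  t=0,i=16
  ..#.. -> #   bit 4 = 1  t=1,i=19
  ...## -> .   bit 3 = 0  t=1,i=1
  ...#. -> #   bit 2 = 1  t=3,i=22
  ....# -> .   bit 1 = 0  t=1,i=0
  ..... -> #   bit 0 = 1  t=1,i=22
  bits 11010010000111111010010000110101 = 3525289013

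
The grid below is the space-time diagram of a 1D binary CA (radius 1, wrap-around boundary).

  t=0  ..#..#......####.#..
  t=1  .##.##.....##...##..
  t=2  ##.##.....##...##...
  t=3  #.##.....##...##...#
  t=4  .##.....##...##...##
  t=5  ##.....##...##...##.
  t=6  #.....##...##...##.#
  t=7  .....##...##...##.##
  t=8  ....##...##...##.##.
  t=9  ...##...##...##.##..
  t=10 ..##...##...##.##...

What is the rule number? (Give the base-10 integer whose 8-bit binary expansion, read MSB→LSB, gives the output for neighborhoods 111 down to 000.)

46

  nb ###: next=.  (t=0,i=13, bit7=0)
  nb ##.: next=.  (t=0,i=15, bit6=0)
  nb #.#: next=#  (t=0,i=16, bit5=1)
  nb #..: next=.  (t=0,i=3, bit4=0)
  nb .##: next=#  (t=0,i=12, bit3=1)
  nb .#.: next=#  (t=0,i=2, bit2=1)
  nb ..#: next=#  (t=0,i=1, bit1=1)
  nb ...: next=.  (t=0,i=0, bit0=0)
  bits 00101110 = 46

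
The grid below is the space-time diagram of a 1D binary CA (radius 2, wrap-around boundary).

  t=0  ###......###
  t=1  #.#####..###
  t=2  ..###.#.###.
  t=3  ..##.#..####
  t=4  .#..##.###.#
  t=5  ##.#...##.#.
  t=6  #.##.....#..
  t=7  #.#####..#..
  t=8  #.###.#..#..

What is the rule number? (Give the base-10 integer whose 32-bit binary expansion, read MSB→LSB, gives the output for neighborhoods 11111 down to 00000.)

2514080945

  #####|#  b31=1 t=0,i=0
  ####.|.  b30=0 t=0,i=1
  ###.#|.  b29=0 t=1,i=0
  ###..|#  b28=1 t=0,i=2
  ##.##|.  b27=0 t=1,i=1
  ##.#.|#  b26=1 t=2,i=5
  ##..#|.  b25=0 t=1,i=7
  ##...|#  b24=1 t=0,i=3
  #.###|#  b23=1 t=1,i=2
  #.##.|#  b22=1 t=5,i=0
  #.#.#|.  b21=0 t=2,i=6
  #.#..|#  b20=1 t=3,i=5
  #..##|#  b19=1 t=1,i=8
  #..#.|.  b18=0 t=6,i=11
  #...#|.  b17=0 t=2,i=0
  #....|#  b16=1 t=0,i=4
  .####|#  b15=1 t=0,i=10
  .###.|#  b14=1 t=2,i=3
  .##.#|.  b13=0 t=3,i=3
  .##..|#  b12=1 t=6,i=3
  .#.##|.  b11=0 t=2,i=7
  .#.#.|#  b10=1 t=4,i=0
  .#..#|.  b9=0 t=3,i=6
  .#...|.  b8=0 t=5,i=4
  ..###|#  b7=1 t=0,i=9
  ..##.|.  b6=0 t=3,i=2
  ..#.#|#  b5=1 t=6,i=0
  ..#..|#  b4=1 t=6,i=9
  ...##|.  b3=0 t=0,i=8
  ...#.|.  b2=0 t=6,i=8
  ....#|.  b1=0 t=0,i=7
  .....|#  b0=1 t=0,i=5
  bits 10010101110110011101010010110001 = 2514080945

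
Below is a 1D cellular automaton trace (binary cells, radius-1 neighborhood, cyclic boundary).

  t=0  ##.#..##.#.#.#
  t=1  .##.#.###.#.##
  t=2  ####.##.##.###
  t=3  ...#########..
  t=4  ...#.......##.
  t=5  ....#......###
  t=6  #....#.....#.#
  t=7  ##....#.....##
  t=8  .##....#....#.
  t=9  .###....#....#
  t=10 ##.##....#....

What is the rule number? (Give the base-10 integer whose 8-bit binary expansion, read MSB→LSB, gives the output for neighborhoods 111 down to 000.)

120

  [7] ### => .  t=0,i=0
  [6] ##. => #  t=0,i=1
  [5] #.# => #  t=0,i=2
  [4] #.. => #  t=0,i=4
  [3] .## => #  t=0,i=6
  [2] .#. => .  t=0,i=3
  [1] ..# => .  t=0,i=5
  [0] ... => .  t=3,i=0
  bits 01111000 = 120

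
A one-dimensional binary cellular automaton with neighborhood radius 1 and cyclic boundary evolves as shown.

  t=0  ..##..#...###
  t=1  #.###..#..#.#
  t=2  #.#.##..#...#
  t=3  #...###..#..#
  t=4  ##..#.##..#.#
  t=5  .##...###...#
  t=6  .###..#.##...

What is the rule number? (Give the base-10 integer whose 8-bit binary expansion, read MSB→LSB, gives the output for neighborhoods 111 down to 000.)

88

  ###|.  b7=0 t=0,i=11
  ##.|#  b6=1 t=0,i=3
  #.#|.  b5=0 t=1,i=1
  #..|#  b4=1 t=0,i=0
  .##|#  b3=1 t=0,i=2
  .#.|.  b2=0 t=0,i=6
  ..#|.  b1=0 t=0,i=1
  ...|.  b0=0 t=0,i=8
  bits 01011000 = 88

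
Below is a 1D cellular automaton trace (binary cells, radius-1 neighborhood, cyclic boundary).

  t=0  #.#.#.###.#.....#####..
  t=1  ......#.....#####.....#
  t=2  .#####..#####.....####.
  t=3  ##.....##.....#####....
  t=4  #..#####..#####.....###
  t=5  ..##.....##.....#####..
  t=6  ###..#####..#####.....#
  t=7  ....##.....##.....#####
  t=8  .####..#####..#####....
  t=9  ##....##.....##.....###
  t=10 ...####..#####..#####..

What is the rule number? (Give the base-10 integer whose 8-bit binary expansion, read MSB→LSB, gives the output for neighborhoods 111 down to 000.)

11

  [7] ### => .  t=0,i=7
  [6] ##. => .  t=0,i=8
  [5] #.# => .  t=0,i=1
  [4] #.. => .  t=0,i=11
  [3] .## => #  t=0,i=6
  [2] .#. => .  t=0,i=0
  [1] ..# => #  t=0,i=15
  [0] ... => #  t=0,i=12
  bits 00001011 = 11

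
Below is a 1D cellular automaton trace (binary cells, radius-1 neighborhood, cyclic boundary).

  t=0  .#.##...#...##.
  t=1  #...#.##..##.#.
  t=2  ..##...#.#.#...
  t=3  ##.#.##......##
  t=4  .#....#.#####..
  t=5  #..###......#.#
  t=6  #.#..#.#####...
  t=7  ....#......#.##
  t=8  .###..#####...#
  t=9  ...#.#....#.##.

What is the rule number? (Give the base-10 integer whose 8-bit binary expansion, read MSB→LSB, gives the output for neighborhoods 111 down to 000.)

  [7] ### => .  t=3,i=0
  [6] ##. => #  t=0,i=4
  [5] #.# => .  t=0,i=2
  [4] #.. => .  t=0,i=5
  [3] .## => .  t=0,i=3
  [2] .#. => .  t=0,i=1
  [1] ..# => #  t=0,i=0
  [0] ... => #  t=0,i=6
  bits 01000011 = 67

67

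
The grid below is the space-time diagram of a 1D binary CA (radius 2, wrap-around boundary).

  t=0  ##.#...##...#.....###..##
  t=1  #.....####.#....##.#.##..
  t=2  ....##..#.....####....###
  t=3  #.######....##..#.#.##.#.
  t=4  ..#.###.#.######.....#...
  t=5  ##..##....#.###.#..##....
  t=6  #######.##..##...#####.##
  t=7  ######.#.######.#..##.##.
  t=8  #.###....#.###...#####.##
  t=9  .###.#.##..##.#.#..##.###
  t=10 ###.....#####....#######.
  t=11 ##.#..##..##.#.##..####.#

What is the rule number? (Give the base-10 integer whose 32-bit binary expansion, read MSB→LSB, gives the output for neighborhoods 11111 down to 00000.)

3414979150

  nb #####: next=#  (t=3,i=4, bit31=1)
  nb ####.: next=#  (t=0,i=0, bit30=1)
  nb ###.#: next=.  (t=0,i=1, bit29=0)
  nb ###..: next=.  (t=0,i=20, bit28=0)
  nb ##.##: next=#  (t=6,i=7, bit27=1)
  nb ##.#.: next=.  (t=0,i=2, bit26=0)
  nb ##..#: next=#  (t=0,i=21, bit25=1)
  nb ##...: next=#  (t=0,i=9, bit24=1)
  nb #.###: next=#  (t=3,i=2, bit23=1)
  nb #.##.: next=.  (t=1,i=21, bit22=0)
  nb #.#.#: next=.  (t=1,i=19, bit21=0)
  nb #.#..: next=.  (t=0,i=3, bit20=0)
  nb #..##: next=#  (t=0,i=22, bit19=1)
  nb #..#.: next=#  (t=1,i=24, bit18=1)
  nb #...#: next=.  (t=0,i=5, bit17=0)
  nb #....: next=.  (t=0,i=14, bit16=0)
  nb .####: next=.  (t=0,i=24, bit15=0)
  nb .###.: next=#  (t=0,i=19, bit14=1)
  nb .##.#: next=#  (t=1,i=17, bit13=1)
  nb .##..: next=#  (t=0,i=8, bit12=1)
  nb .#.##: next=.  (t=1,i=20, bit11=0)
  nb .#.#.: next=.  (t=3,i=17, bit10=0)
  nb .#..#: next=#  (t=5,i=17, bit9=1)
  nb .#...: next=.  (t=0,i=4, bit8=0)
  nb ..###: next=.  (t=0,i=18, bit7=0)
  nb ..##.: next=#  (t=0,i=7, bit6=1)
  nb ..#.#: next=.  (t=3,i=16, bit5=0)
  nb ..#..: next=.  (t=0,i=12, bit4=0)
  nb ...##: next=#  (t=0,i=6, bit3=1)
  nb ...#.: next=#  (t=0,i=11, bit2=1)
  nb ....#: next=#  (t=0,i=16, bit1=1)
  nb .....: next=.  (t=0,i=15, bit0=0)
  bits 11001011100011000111001001001110 = 3414979150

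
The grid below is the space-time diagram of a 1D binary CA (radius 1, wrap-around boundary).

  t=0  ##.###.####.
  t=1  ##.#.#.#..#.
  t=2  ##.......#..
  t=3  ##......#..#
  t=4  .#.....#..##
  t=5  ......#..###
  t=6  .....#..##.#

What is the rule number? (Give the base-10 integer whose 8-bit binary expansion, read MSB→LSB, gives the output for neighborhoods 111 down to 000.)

74

  ### -> .   bit 7 = 0  t=0,i=4
  ##. -> #   bit 6 = 1  t=0,i=1
  #.# -> .   bit 5 = 0  t=0,i=2
  #.. -> .   bit 4 = 0  t=1,i=8
  .## -> #   bit 3 = 1  t=0,i=0
  .#. -> .   bit 2 = 0  t=1,i=3
  ..# -> #   bit 1 = 1  t=1,i=9
  ... -> .   bit 0 = 0  t=2,i=3
  bits 01001010 = 74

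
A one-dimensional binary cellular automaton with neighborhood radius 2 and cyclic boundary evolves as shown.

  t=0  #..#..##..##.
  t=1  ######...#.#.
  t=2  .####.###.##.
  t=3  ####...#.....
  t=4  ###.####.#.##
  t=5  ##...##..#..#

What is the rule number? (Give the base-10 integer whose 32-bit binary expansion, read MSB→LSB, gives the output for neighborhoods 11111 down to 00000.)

3242190494

  nb #####: next=#  (t=1,i=2, bit31=1)
  nb ####.: next=#  (t=1,i=4, bit30=1)
  nb ###.#: next=.  (t=2,i=4, bit29=0)
  nb ###..: next=.  (t=1,i=5, bit28=0)
  nb ##.##: next=.  (t=2,i=5, bit27=0)
  nb ##.#.: next=.  (t=0,i=12, bit26=0)
  nb ##..#: next=.  (t=0,i=8, bit25=0)
  nb ##...: next=#  (t=1,i=6, bit24=1)
  nb #.###: next=.  (t=1,i=0, bit23=0)
  nb #.##.: next=.  (t=2,i=10, bit22=0)
  nb #.#.#: next=#  (t=1,i=11, bit21=1)
  nb #.#..: next=#  (t=0,i=0, bit20=1)
  nb #..##: next=#  (t=0,i=5, bit19=1)
  nb #..#.: next=#  (t=0,i=2, bit18=1)
  nb #...#: next=#  (t=1,i=7, bit17=1)
  nb #....: next=#  (t=3,i=9, bit16=1)
  nb .####: next=#  (t=1,i=1, bit15=1)
  nb .###.: next=#  (t=2,i=7, bit14=1)
  nb .##.#: next=#  (t=0,i=11, bit13=1)
  nb .##..: next=.  (t=0,i=7, bit12=0)
  nb .#.##: next=.  (t=1,i=12, bit11=0)
  nb .#.#.: next=#  (t=1,i=10, bit10=1)
  nb .#..#: next=#  (t=0,i=1, bit9=1)
  nb .#...: next=.  (t=3,i=8, bit8=0)
  nb ..###: next=#  (t=2,i=1, bit7=1)
  nb ..##.: next=.  (t=0,i=6, bit6=0)
  nb ..#.#: next=.  (t=1,i=9, bit5=0)
  nb ..#..: next=#  (t=0,i=3, bit4=1)
  nb ...##: next=#  (t=3,i=12, bit3=1)
  nb ...#.: next=#  (t=1,i=8, bit2=1)
  nb ....#: next=#  (t=3,i=11, bit1=1)
  nb .....: next=.  (t=3,i=10, bit0=0)
  bits 11000001001111111110011010011110 = 3242190494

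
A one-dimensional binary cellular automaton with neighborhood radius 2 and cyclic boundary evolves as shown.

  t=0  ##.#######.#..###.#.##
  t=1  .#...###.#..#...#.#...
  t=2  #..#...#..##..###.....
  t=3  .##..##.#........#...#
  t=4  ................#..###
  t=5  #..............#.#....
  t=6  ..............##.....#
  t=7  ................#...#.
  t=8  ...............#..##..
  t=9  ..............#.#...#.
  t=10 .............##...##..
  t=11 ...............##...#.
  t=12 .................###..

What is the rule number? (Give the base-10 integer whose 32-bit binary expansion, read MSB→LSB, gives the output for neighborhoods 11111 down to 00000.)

2703622692

  ##### -> #   bit 31 = 1  t=0,i=5
  ####. -> .   bit 30 = 0  t=0,i=0
  ###.# -> #   bit 29 = 1  t=0,i=1
  ###.. -> .   bit 28 = 0  t=2,i=16
  ##.## -> .   bit 27 = 0  t=0,i=2
  ##.#. -> .   bit 26 = 0  t=0,i=10
  ##..# -> .   bit 25 = 0  t=2,i=12
  ##... -> #   bit 24 = 1  t=2,i=17
  #.### -> .   bit 23 = 0  t=0,i=3
  #.##. -> .   bit 22 = 0  t=3,i=1
  #.#.# -> #   bit 21 = 1  t=0,i=18
  #.#.. -> .   bit 20 = 0  t=0,i=11
  #..## -> .   bit 19 = 0  t=0,i=13
  #..#. -> #   bit 18 = 1  t=1,i=11
  #...# -> #   bit 17 = 1  t=1,i=3
  #.... -> .   bit 16 = 0  t=1,i=20
  .#### -> .   bit 15 = 0  t=0,i=4
  .###. -> .   bit 14 = 0  t=0,i=15
  .##.# -> .   bit 13 = 0  t=3,i=6
  .##.. -> .   bit 12 = 0  t=2,i=11
  .#.## -> .   bit 11 = 0  t=0,i=19
  .#.#. -> .   bit 10 = 0  t=1,i=17
  .#..# -> #   bit 9 = 1  t=0,i=12
  .#... -> .   bit 8 = 0  t=1,i=2
  ..### -> .   bit 7 = 0  t=0,i=14
  ..##. -> .   bit 6 = 0  t=2,i=10
  ..#.# -> #   bit 5 = 1  t=1,i=16
  ..#.. -> .   bit 4 = 0  t=1,i=1
  ...## -> .   bit 3 = 0  t=1,i=4
  ...#. -> #   bit 2 = 1  t=1,i=0
  ....# -> .   bit 1 = 0  t=1,i=21
  ..... -> .   bit 0 = 0  t=2,i=19
  bits 10100001001001100000001000100100 = 2703622692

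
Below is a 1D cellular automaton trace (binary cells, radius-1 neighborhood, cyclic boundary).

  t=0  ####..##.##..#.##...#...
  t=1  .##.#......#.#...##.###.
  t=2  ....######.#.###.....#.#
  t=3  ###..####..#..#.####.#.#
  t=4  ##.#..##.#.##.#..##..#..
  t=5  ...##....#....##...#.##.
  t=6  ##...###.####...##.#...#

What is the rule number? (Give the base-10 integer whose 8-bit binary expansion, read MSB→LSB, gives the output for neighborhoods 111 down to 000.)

149

  [7] ### => #  t=0,i=1
  [6] ##. => .  t=0,i=3
  [5] #.# => .  t=0,i=8
  [4] #.. => #  t=0,i=4
  [3] .## => .  t=0,i=0
  [2] .#. => #  t=0,i=13
  [1] ..# => .  t=0,i=5
  [0] ... => #  t=0,i=18
  bits 10010101 = 149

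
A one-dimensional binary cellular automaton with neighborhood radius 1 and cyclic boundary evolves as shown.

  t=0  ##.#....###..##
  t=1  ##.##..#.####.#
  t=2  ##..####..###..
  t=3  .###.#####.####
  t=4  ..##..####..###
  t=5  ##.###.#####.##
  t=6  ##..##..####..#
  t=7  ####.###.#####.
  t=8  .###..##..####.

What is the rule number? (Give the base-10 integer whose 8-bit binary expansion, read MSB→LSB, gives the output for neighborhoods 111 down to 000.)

  nb ###: next=#  (t=0,i=0, bit7=1)
  nb ##.: next=#  (t=0,i=1, bit6=1)
  nb #.#: next=.  (t=0,i=2, bit5=0)
  nb #..: next=#  (t=0,i=4, bit4=1)
  nb .##: next=.  (t=0,i=8, bit3=0)
  nb .#.: next=#  (t=0,i=3, bit2=1)
  nb ..#: next=#  (t=0,i=7, bit1=1)
  nb ...: next=.  (t=0,i=5, bit0=0)
  bits 11010110 = 214

214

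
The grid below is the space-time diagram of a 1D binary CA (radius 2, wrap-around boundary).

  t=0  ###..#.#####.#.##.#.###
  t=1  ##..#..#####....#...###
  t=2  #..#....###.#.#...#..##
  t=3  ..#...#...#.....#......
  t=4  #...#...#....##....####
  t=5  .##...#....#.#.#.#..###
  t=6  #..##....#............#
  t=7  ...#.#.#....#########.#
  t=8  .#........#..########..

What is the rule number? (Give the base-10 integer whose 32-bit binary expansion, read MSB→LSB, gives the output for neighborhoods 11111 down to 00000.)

3917914179

  [31] ##### => #  t=0,i=0
  [30] ####. => #  t=0,i=1
  [29] ###.# => #  t=0,i=11
  [28] ###.. => .  t=0,i=2
  [27] ##.## => #  t=5,i=0
  [26] ##.#. => .  t=0,i=12
  [25] ##..# => .  t=0,i=3
  [24] ##... => #  t=1,i=12
  [23] #.### => #  t=0,i=7
  [22] #.##. => .  t=0,i=15
  [21] #.#.# => .  t=0,i=13
  [20] #.#.. => .  t=2,i=14
  [19] #..## => .  t=1,i=6
  [18] #..#. => #  t=0,i=4
  [17] #...# => #  t=1,i=18
  [16] #.... => .  t=1,i=13
  [15] .#### => #  t=0,i=8
  [14] .###. => .  t=2,i=9
  [13] .##.# => #  t=0,i=16
  [12] .##.. => .  t=4,i=14
  [11] .#.## => .  t=0,i=6
  [10] .#.#. => .  t=2,i=13
  [9] .#..# => .  t=1,i=5
  [8] .#... => .  t=1,i=17
  [7] ..### => .  t=1,i=7
  [6] ..##. => #  t=4,i=13
  [5] ..#.# => .  t=0,i=5
  [4] ..#.. => .  t=1,i=4
  [3] ...## => .  t=1,i=19
  [2] ...#. => .  t=1,i=15
  [1] ....# => #  t=1,i=14
  [0] ..... => #  t=3,i=13
  bits 11101001100001101010000001000011 = 3917914179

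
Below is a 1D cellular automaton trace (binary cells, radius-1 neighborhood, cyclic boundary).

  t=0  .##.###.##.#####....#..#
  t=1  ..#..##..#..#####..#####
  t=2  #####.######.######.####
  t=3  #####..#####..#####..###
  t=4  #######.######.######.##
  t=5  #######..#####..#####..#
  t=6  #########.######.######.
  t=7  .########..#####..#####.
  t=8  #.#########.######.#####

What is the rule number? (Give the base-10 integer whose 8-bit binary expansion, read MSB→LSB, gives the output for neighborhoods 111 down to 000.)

  ###|#  b7=1 t=0,i=5
  ##.|#  b6=1 t=0,i=2
  #.#|.  b5=0 t=0,i=0
  #..|#  b4=1 t=0,i=16
  .##|.  b3=0 t=0,i=1
  .#.|#  b2=1 t=0,i=20
  ..#|#  b1=1 t=0,i=19
  ...|.  b0=0 t=0,i=17
  bits 11010110 = 214

214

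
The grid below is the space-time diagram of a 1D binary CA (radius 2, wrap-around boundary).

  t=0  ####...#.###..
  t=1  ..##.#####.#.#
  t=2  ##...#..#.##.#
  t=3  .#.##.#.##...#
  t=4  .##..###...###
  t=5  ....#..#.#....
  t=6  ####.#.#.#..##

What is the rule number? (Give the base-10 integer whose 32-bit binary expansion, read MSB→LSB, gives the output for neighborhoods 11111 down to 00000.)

1421478439

  [31] ##### => .  t=1,i=7
  [30] ####. => #  t=0,i=2
  [29] ###.# => .  t=1,i=9
  [28] ###.. => #  t=0,i=3
  [27] ##.## => .  t=1,i=4
  [26] ##.#. => #  t=1,i=10
  [25] ##..# => .  t=0,i=12
  [24] ##... => .  t=0,i=4
  [23] #.### => #  t=0,i=9
  [22] #.##. => .  t=2,i=10
  [21] #.#.# => #  t=1,i=11
  [20] #.#.. => #  t=1,i=13
  [19] #..## => #  t=0,i=13
  [18] #..#. => .  t=2,i=7
  [17] #...# => #  t=0,i=5
  [16] #.... => .  t=5,i=11
  [15] .#### => .  t=0,i=1
  [14] .###. => .  t=0,i=10
  [13] .##.# => .  t=1,i=3
  [12] .##.. => .  t=3,i=9
  [11] .#.## => #  t=0,i=8
  [10] .#.#. => .  t=1,i=12
  [9] .#..# => #  t=1,i=0
  [8] .#... => .  t=5,i=10
  [7] ..### => .  t=0,i=0
  [6] ..##. => .  t=1,i=2
  [5] ..#.# => #  t=0,i=7
  [4] ..#.. => .  t=2,i=5
  [3] ...## => .  t=4,i=10
  [2] ...#. => #  t=0,i=6
  [1] ....# => #  t=5,i=2
  [0] ..... => #  t=5,i=0
  bits 01010100101110100000101000100111 = 1421478439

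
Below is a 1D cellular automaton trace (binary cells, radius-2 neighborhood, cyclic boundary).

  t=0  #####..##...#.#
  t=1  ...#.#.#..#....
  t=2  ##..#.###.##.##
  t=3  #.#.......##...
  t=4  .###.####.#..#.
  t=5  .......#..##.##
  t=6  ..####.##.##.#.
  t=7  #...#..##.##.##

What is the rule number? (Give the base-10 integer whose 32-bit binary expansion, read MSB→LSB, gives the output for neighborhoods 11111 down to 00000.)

1112680275

  nb #####: next=.  (t=0,i=1, bit31=0)
  nb ####.: next=#  (t=0,i=3, bit30=1)
  nb ###.#: next=.  (t=2,i=8, bit29=0)
  nb ###..: next=.  (t=0,i=4, bit28=0)
  nb ##.##: next=.  (t=2,i=9, bit27=0)
  nb ##.#.: next=.  (t=4,i=9, bit26=0)
  nb ##..#: next=#  (t=0,i=5, bit25=1)
  nb ##...: next=.  (t=0,i=9, bit24=0)
  nb #.###: next=.  (t=0,i=14, bit23=0)
  nb #.##.: next=#  (t=2,i=10, bit22=1)
  nb #.#.#: next=.  (t=1,i=5, bit21=0)
  nb #.#..: next=#  (t=1,i=7, bit20=1)
  nb #..##: next=.  (t=0,i=6, bit19=0)
  nb #..#.: next=.  (t=1,i=9, bit18=0)
  nb #...#: next=#  (t=0,i=10, bit17=1)
  nb #....: next=.  (t=1,i=12, bit16=0)
  nb .####: next=.  (t=0,i=0, bit15=0)
  nb .###.: next=.  (t=2,i=7, bit14=0)
  nb .##.#: next=#  (t=2,i=11, bit13=1)
  nb .##..: next=.  (t=0,i=8, bit12=0)
  nb .#.##: next=.  (t=0,i=13, bit11=0)
  nb .#.#.: next=#  (t=1,i=4, bit10=1)
  nb .#..#: next=#  (t=1,i=8, bit9=1)
  nb .#...: next=#  (t=1,i=11, bit8=1)
  nb ..###: next=.  (t=4,i=1, bit7=0)
  nb ..##.: next=#  (t=0,i=7, bit6=1)
  nb ..#.#: next=.  (t=0,i=12, bit5=0)
  nb ..#..: next=#  (t=1,i=10, bit4=1)
  nb ...##: next=.  (t=3,i=9, bit3=0)
  nb ...#.: next=.  (t=0,i=11, bit2=0)
  nb ....#: next=#  (t=1,i=1, bit1=1)
  nb .....: next=#  (t=1,i=0, bit0=1)
  bits 01000010010100100010011101010011 = 1112680275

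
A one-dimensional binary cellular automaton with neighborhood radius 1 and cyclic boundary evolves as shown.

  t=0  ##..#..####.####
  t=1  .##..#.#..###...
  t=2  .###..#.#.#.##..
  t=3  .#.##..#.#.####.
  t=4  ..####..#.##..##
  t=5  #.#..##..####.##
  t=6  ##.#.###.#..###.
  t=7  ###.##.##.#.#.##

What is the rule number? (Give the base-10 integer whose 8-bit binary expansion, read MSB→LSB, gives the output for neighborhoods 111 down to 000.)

120

  ### -> .   bit 7 = 0  t=0,i=0
  ##. -> #   bit 6 = 1  t=0,i=1
  #.# -> #   bit 5 = 1  t=0,i=11
  #.. -> #   bit 4 = 1  t=0,i=2
  .## -> #   bit 3 = 1  t=0,i=7
  .#. -> .   bit 2 = 0  t=0,i=4
  ..# -> .   bit 1 = 0  t=0,i=3
  ... -> .   bit 0 = 0  t=1,i=14
  bits 01111000 = 120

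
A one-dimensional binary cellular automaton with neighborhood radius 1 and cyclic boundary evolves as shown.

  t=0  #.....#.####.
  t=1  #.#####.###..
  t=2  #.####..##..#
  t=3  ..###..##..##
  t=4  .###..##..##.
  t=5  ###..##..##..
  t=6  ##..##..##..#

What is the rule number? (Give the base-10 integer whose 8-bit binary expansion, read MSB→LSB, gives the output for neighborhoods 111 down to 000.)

143

  nb ###: next=#  (t=0,i=9, bit7=1)
  nb ##.: next=.  (t=0,i=11, bit6=0)
  nb #.#: next=.  (t=0,i=7, bit5=0)
  nb #..: next=.  (t=0,i=1, bit4=0)
  nb .##: next=#  (t=0,i=8, bit3=1)
  nb .#.: next=#  (t=0,i=0, bit2=1)
  nb ..#: next=#  (t=0,i=5, bit1=1)
  nb ...: next=#  (t=0,i=2, bit0=1)
  bits 10001111 = 143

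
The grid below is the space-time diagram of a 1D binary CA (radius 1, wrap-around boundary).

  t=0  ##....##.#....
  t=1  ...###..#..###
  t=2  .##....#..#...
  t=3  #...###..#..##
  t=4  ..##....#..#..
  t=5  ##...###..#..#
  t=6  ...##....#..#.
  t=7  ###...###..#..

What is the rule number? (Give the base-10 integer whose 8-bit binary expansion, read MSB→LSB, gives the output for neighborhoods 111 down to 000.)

35

  ###|.  b7=0 t=1,i=4
  ##.|.  b6=0 t=0,i=1
  #.#|#  b5=1 t=0,i=8
  #..|.  b4=0 t=0,i=2
  .##|.  b3=0 t=0,i=0
  .#.|.  b2=0 t=0,i=9
  ..#|#  b1=1 t=0,i=5
  ...|#  b0=1 t=0,i=3
  bits 00100011 = 35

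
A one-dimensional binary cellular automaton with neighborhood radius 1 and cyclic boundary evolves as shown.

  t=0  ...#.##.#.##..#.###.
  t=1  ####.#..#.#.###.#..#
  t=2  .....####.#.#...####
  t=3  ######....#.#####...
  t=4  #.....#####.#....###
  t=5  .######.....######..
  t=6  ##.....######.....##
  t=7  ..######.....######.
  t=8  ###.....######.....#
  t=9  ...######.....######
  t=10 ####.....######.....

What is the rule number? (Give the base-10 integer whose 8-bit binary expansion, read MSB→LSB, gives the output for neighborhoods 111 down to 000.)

  [7] ### => .  t=0,i=17
  [6] ##. => .  t=0,i=6
  [5] #.# => .  t=0,i=4
  [4] #.. => #  t=0,i=12
  [3] .## => #  t=0,i=5
  [2] .#. => #  t=0,i=3
  [1] ..# => #  t=0,i=2
  [0] ... => #  t=0,i=0
  bits 00011111 = 31

31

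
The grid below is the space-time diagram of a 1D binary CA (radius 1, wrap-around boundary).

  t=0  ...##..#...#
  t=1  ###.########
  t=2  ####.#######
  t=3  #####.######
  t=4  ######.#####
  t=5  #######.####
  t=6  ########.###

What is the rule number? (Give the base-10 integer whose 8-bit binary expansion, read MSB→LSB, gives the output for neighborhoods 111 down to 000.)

  nb ###: next=#  (t=1,i=0, bit7=1)
  nb ##.: next=#  (t=0,i=4, bit6=1)
  nb #.#: next=#  (t=1,i=3, bit5=1)
  nb #..: next=#  (t=0,i=0, bit4=1)
  nb .##: next=.  (t=0,i=3, bit3=0)
  nb .#.: next=#  (t=0,i=7, bit2=1)
  nb ..#: next=#  (t=0,i=2, bit1=1)
  nb ...: next=#  (t=0,i=1, bit0=1)
  bits 11110111 = 247

247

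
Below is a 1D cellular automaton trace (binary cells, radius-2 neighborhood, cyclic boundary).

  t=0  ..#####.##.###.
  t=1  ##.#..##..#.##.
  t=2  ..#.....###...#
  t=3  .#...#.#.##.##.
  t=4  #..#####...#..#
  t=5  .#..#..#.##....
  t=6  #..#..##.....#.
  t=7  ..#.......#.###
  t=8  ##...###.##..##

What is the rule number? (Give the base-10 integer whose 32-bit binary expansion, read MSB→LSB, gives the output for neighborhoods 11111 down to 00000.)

1042727981

  [31] ##### => .  t=0,i=4
  [30] ####. => .  t=0,i=5
  [29] ###.# => #  t=0,i=6
  [28] ###.. => #  t=0,i=13
  [27] ##.## => #  t=0,i=7
  [26] ##.#. => #  t=1,i=2
  [25] ##..# => #  t=1,i=8
  [24] ##... => .  t=0,i=14
  [23] #.### => .  t=0,i=11
  [22] #.##. => .  t=0,i=8
  [21] #.#.# => #  t=3,i=7
  [20] #.#.. => .  t=1,i=3
  [19] #..## => .  t=1,i=5
  [18] #..#. => #  t=1,i=9
  [17] #...# => #  t=0,i=0
  [16] #.... => .  t=2,i=4
  [15] .#### => #  t=0,i=3
  [14] .###. => #  t=0,i=12
  [13] .##.# => .  t=0,i=9
  [12] .##.. => .  t=1,i=7
  [11] .#.## => .  t=1,i=11
  [10] .#.#. => #  t=3,i=6
  [9] .#..# => .  t=1,i=4
  [8] .#... => .  t=2,i=3
  [7] ..### => .  t=0,i=2
  [6] ..##. => .  t=1,i=6
  [5] ..#.# => #  t=1,i=10
  [4] ..#.. => .  t=2,i=2
  [3] ...## => #  t=0,i=1
  [2] ...#. => #  t=2,i=13
  [1] ....# => .  t=2,i=6
  [0] ..... => #  t=2,i=5
  bits 00111110001001101100010000101101 = 1042727981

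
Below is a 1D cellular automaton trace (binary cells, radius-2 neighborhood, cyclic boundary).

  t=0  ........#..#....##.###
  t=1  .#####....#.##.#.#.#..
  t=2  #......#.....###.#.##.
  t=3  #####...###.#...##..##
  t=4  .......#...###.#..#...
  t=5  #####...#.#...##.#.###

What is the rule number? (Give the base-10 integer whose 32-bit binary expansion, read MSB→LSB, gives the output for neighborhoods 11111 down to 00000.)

112533769

  [31] ##### => .  t=1,i=3
  [30] ####. => .  t=1,i=4
  [29] ###.# => .  t=2,i=15
  [28] ###.. => .  t=0,i=21
  [27] ##.## => .  t=0,i=18
  [26] ##.#. => #  t=1,i=14
  [25] ##..# => #  t=3,i=18
  [24] ##... => .  t=0,i=0
  [23] #.### => #  t=0,i=19
  [22] #.##. => .  t=1,i=12
  [21] #.#.# => #  t=1,i=15
  [20] #.#.. => #  t=1,i=19
  [19] #..## => .  t=3,i=19
  [18] #..#. => #  t=0,i=10
  [17] #...# => .  t=1,i=21
  [16] #.... => #  t=0,i=1
  [15] .#### => .  t=1,i=2
  [14] .###. => .  t=0,i=20
  [13] .##.# => #  t=0,i=17
  [12] .##.. => .  t=3,i=17
  [11] .#.## => .  t=1,i=11
  [10] .#.#. => .  t=1,i=16
  [9] .#..# => .  t=0,i=9
  [8] .#... => #  t=0,i=12
  [7] ..### => .  t=1,i=1
  [6] ..##. => .  t=0,i=16
  [5] ..#.# => .  t=1,i=10
  [4] ..#.. => .  t=0,i=8
  [3] ...## => #  t=0,i=15
  [2] ...#. => .  t=0,i=7
  [1] ....# => .  t=0,i=6
  [0] ..... => #  t=0,i=2
  bits 00000110101101010010000100001001 = 112533769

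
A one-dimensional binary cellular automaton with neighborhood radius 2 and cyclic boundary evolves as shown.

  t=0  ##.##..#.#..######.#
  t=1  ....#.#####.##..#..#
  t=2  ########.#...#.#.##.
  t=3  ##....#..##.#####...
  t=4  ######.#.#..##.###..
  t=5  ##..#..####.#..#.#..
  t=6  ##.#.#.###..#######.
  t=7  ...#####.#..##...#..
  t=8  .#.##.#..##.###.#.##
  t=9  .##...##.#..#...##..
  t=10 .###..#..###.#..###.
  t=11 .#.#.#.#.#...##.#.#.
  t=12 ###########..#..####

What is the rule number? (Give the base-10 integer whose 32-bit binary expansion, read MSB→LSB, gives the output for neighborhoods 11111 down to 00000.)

  ##### -> .   bit 31 = 0  t=0,i=14
  ####. -> #   bit 30 = 1  t=0,i=16
  ###.# -> .   bit 29 = 0  t=0,i=1
  ###.. -> #   bit 28 = 1  t=3,i=16
  ##.## -> .   bit 27 = 0  t=0,i=2
  ##.#. -> .   bit 26 = 0  t=2,i=8
  ##..# -> .   bit 25 = 0  t=0,i=5
  ##... -> #   bit 24 = 1  t=3,i=2
  #.### -> #   bit 23 = 1  t=0,i=19
  #.##. -> .   bit 22 = 0  t=0,i=3
  #.#.# -> #   bit 21 = 1  t=2,i=15
  #.#.. -> #   bit 20 = 1  t=0,i=9
  #..## -> .   bit 19 = 0  t=0,i=11
  #..#. -> #   bit 18 = 1  t=0,i=6
  #...# -> .   bit 17 = 0  t=2,i=11
  #.... -> #   bit 16 = 1  t=1,i=1
  .#### -> #   bit 15 = 1  t=0,i=13
  .###. -> .   bit 14 = 0  t=0,i=0
  .##.# -> .   bit 13 = 0  t=2,i=18
  .##.. -> #   bit 12 = 1  t=0,i=4
  .#.## -> #   bit 11 = 1  t=1,i=5
  .#.#. -> #   bit 10 = 1  t=0,i=8
  .#..# -> #   bit 9 = 1  t=0,i=10
  .#... -> #   bit 8 = 1  t=1,i=0
  ..### -> #   bit 7 = 1  t=0,i=12
  ..##. -> #   bit 6 = 1  t=3,i=0
  ..#.# -> #   bit 5 = 1  t=0,i=7
  ..#.. -> .   bit 4 = 0  t=1,i=16
  ...## -> .   bit 3 = 0  t=3,i=19
  ...#. -> #   bit 2 = 1  t=1,i=3
  ....# -> #   bit 1 = 1  t=1,i=2
  ..... -> .   bit 0 = 0  t=7,i=0
  bits 01010001101101011001111111100110 = 1370857446

1370857446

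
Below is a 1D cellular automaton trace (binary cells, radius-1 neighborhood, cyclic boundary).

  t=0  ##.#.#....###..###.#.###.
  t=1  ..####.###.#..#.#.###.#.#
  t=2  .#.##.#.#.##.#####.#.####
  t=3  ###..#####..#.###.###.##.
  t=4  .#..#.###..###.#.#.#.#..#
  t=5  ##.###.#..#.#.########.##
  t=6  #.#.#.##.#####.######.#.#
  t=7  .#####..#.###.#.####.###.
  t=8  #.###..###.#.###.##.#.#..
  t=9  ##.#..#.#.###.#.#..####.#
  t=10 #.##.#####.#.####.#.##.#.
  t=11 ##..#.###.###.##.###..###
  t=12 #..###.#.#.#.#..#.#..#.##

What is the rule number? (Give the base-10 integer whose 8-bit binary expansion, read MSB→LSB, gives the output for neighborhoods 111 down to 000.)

  nb ###: next=#  (t=0,i=11, bit7=1)
  nb ##.: next=.  (t=0,i=1, bit6=0)
  nb #.#: next=#  (t=0,i=2, bit5=1)
  nb #..: next=.  (t=0,i=6, bit4=0)
  nb .##: next=.  (t=0,i=0, bit3=0)
  nb .#.: next=#  (t=0,i=3, bit2=1)
  nb ..#: next=#  (t=0,i=9, bit1=1)
  nb ...: next=#  (t=0,i=7, bit0=1)
  bits 10100111 = 167

167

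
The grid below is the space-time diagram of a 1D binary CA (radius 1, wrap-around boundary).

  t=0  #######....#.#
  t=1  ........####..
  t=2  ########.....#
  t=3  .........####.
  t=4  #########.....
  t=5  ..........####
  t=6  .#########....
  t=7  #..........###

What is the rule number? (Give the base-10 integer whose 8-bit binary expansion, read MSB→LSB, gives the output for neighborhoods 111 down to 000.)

7

  ###|.  b7=0 t=0,i=0
  ##.|.  b6=0 t=0,i=6
  #.#|.  b5=0 t=0,i=12
  #..|.  b4=0 t=0,i=7
  .##|.  b3=0 t=0,i=13
  .#.|#  b2=1 t=0,i=11
  ..#|#  b1=1 t=0,i=10
  ...|#  b0=1 t=0,i=8
  bits 00000111 = 7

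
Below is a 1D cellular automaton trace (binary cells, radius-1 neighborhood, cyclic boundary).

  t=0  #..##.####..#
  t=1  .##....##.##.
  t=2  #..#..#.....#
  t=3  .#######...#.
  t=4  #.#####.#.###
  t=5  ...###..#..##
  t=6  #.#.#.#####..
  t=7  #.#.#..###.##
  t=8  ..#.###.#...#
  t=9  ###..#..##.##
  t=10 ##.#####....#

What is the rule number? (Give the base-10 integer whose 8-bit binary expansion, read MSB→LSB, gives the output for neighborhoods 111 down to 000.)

  nb ###: next=#  (t=0,i=7, bit7=1)
  nb ##.: next=.  (t=0,i=0, bit6=0)
  nb #.#: next=.  (t=0,i=5, bit5=0)
  nb #..: next=#  (t=0,i=1, bit4=1)
  nb .##: next=.  (t=0,i=3, bit3=0)
  nb .#.: next=#  (t=2,i=3, bit2=1)
  nb ..#: next=#  (t=0,i=2, bit1=1)
  nb ...: next=.  (t=1,i=4, bit0=0)
  bits 10010110 = 150

150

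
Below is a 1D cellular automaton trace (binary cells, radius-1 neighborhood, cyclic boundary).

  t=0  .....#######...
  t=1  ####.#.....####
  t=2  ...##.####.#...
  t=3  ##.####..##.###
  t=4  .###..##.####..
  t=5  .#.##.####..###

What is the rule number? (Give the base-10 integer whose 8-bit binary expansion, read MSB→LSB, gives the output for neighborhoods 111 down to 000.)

121

  nb ###: next=.  (t=0,i=6, bit7=0)
  nb ##.: next=#  (t=0,i=11, bit6=1)
  nb #.#: next=#  (t=1,i=4, bit5=1)
  nb #..: next=#  (t=0,i=12, bit4=1)
  nb .##: next=#  (t=0,i=5, bit3=1)
  nb .#.: next=.  (t=1,i=5, bit2=0)
  nb ..#: next=.  (t=0,i=4, bit1=0)
  nb ...: next=#  (t=0,i=0, bit0=1)
  bits 01111001 = 121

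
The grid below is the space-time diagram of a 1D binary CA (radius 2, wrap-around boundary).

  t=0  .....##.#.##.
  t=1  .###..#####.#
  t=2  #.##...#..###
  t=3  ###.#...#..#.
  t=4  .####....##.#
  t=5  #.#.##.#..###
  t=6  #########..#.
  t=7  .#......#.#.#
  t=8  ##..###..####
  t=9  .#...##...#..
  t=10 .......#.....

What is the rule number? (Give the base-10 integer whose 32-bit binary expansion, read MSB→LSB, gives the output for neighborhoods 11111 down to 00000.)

  #####|.  b31=0 t=1,i=8
  ####.|.  b30=0 t=1,i=9
  ###.#|#  b29=1 t=1,i=10
  ###..|#  b28=1 t=1,i=3
  ##.##|#  b27=1 t=2,i=1
  ##.#.|#  b26=1 t=0,i=7
  ##..#|.  b25=0 t=1,i=4
  ##...|#  b24=1 t=0,i=12
  #.###|.  b23=0 t=1,i=1
  #.##.|#  b22=1 t=0,i=10
  #.#.#|#  b21=1 t=0,i=8
  #.#..|#  b20=1 t=3,i=4
  #..##|.  b19=0 t=1,i=5
  #..#.|#  b18=1 t=3,i=10
  #...#|.  b17=0 t=2,i=5
  #....|.  b16=0 t=0,i=0
  .####|#  b15=1 t=1,i=7
  .###.|#  b14=1 t=1,i=2
  .##.#|#  b13=1 t=0,i=6
  .##..|.  b12=0 t=0,i=11
  .#.##|#  b11=1 t=0,i=9
  .#.#.|#  b10=1 t=7,i=0
  .#..#|#  b9=1 t=2,i=8
  .#...|.  b8=0 t=3,i=5
  ..###|.  b7=0 t=1,i=6
  ..##.|.  b6=0 t=0,i=5
  ..#.#|.  b5=0 t=3,i=11
  ..#..|.  b4=0 t=2,i=7
  ...##|.  b3=0 t=0,i=4
  ...#.|.  b2=0 t=2,i=6
  ....#|#  b1=1 t=0,i=3
  .....|#  b0=1 t=0,i=1
  bits 00111101011101001110111000000011 = 1031073283

1031073283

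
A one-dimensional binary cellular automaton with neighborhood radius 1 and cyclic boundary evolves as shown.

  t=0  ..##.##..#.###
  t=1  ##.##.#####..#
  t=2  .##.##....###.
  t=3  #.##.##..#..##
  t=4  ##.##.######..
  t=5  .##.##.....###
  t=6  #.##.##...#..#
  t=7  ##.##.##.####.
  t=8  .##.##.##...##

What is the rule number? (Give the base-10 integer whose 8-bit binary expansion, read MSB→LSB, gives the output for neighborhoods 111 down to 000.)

118

  nb ###: next=.  (t=0,i=12, bit7=0)
  nb ##.: next=#  (t=0,i=3, bit6=1)
  nb #.#: next=#  (t=0,i=4, bit5=1)
  nb #..: next=#  (t=0,i=0, bit4=1)
  nb .##: next=.  (t=0,i=2, bit3=0)
  nb .#.: next=#  (t=0,i=9, bit2=1)
  nb ..#: next=#  (t=0,i=1, bit1=1)
  nb ...: next=.  (t=2,i=7, bit0=0)
  bits 01110110 = 118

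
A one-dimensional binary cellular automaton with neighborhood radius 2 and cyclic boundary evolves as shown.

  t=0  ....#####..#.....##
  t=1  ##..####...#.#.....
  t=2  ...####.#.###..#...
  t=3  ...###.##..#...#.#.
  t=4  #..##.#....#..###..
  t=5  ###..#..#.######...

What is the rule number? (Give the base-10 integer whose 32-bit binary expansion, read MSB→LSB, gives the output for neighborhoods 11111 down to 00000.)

  [31] ##### => #  t=0,i=6
  [30] ####. => #  t=0,i=7
  [29] ###.# => .  t=2,i=6
  [28] ###.. => .  t=0,i=8
  [27] ##.## => #  t=3,i=6
  [26] ##.#. => #  t=2,i=7
  [25] ##..# => .  t=0,i=9
  [24] ##... => #  t=0,i=0
  [23] #.### => .  t=2,i=10
  [22] #.##. => .  t=3,i=7
  [21] #.#.# => #  t=2,i=8
  [20] #.#.. => .  t=1,i=13
  [19] #..## => #  t=1,i=3
  [18] #..#. => .  t=0,i=10
  [17] #...# => .  t=1,i=9
  [16] #.... => #  t=0,i=1
  [15] .#### => #  t=0,i=5
  [14] .###. => #  t=2,i=11
  [13] .##.# => .  t=4,i=4
  [12] .##.. => .  t=0,i=18
  [11] .#.## => .  t=2,i=9
  [10] .#.#. => #  t=1,i=12
  [9] .#..# => #  t=4,i=1
  [8] .#... => .  t=0,i=12
  [7] ..### => #  t=0,i=4
  [6] ..##. => .  t=0,i=17
  [5] ..#.# => #  t=1,i=11
  [4] ..#.. => #  t=0,i=11
  [3] ...## => .  t=0,i=3
  [2] ...#. => #  t=1,i=10
  [1] ....# => .  t=0,i=2
  [0] ..... => .  t=0,i=14
  bits 11001101001010011100011010110100 = 3442067124

3442067124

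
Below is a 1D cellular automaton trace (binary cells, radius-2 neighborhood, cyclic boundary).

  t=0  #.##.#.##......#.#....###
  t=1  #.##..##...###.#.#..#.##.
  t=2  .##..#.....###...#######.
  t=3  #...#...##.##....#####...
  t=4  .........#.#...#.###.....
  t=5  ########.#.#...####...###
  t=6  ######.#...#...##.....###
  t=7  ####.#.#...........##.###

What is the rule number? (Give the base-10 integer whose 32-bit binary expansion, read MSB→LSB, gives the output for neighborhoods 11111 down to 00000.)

2698832547

  #####|#  b31=1 t=2,i=19
  ####.|.  b30=0 t=0,i=24
  ###.#|#  b29=1 t=0,i=0
  ###..|.  b28=0 t=2,i=13
  ##.##|.  b27=0 t=0,i=1
  ##.#.|.  b26=0 t=0,i=4
  ##..#|.  b25=0 t=1,i=4
  ##...|.  b24=0 t=0,i=9
  #.###|#  b23=1 t=4,i=17
  #.##.|#  b22=1 t=0,i=2
  #.#.#|.  b21=0 t=0,i=5
  #.#..|#  b20=1 t=0,i=17
  #..##|#  b19=1 t=1,i=5
  #..#.|#  b18=1 t=1,i=19
  #...#|.  b17=0 t=1,i=9
  #....|.  b16=0 t=0,i=10
  .####|#  b15=1 t=0,i=23
  .###.|#  b14=1 t=1,i=12
  .##.#|#  b13=1 t=0,i=3
  .##..|.  b12=0 t=0,i=8
  .#.##|#  b11=1 t=0,i=6
  .#.#.|.  b10=0 t=0,i=16
  .#..#|#  b9=1 t=1,i=18
  .#...|.  b8=0 t=0,i=18
  ..###|#  b7=1 t=0,i=22
  ..##.|.  b6=0 t=1,i=6
  ..#.#|#  b5=1 t=0,i=15
  ..#..|.  b4=0 t=2,i=5
  ...##|.  b3=0 t=0,i=21
  ...#.|.  b2=0 t=0,i=14
  ....#|#  b1=1 t=0,i=13
  .....|#  b0=1 t=0,i=11
  bits 10100000110111001110101010100011 = 2698832547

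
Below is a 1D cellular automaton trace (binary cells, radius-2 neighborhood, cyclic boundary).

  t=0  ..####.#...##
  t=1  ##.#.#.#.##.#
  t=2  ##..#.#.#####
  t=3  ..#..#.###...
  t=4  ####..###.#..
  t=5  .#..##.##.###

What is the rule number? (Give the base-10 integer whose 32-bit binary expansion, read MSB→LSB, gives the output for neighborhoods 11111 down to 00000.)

  nb #####: next=.  (t=2,i=10, bit31=0)
  nb ####.: next=.  (t=0,i=4, bit30=0)
  nb ###.#: next=#  (t=0,i=5, bit29=1)
  nb ###..: next=.  (t=2,i=1, bit28=0)
  nb ##.##: next=#  (t=1,i=11, bit27=1)
  nb ##.#.: next=.  (t=0,i=6, bit26=0)
  nb ##..#: next=#  (t=0,i=0, bit25=1)
  nb ##...: next=#  (t=3,i=10, bit24=1)
  nb #.###: next=#  (t=1,i=12, bit23=1)
  nb #.##.: next=#  (t=1,i=9, bit22=1)
  nb #.#.#: next=.  (t=1,i=3, bit21=0)
  nb #.#..: next=#  (t=0,i=7, bit20=1)
  nb #..##: next=#  (t=0,i=1, bit19=1)
  nb #..#.: next=.  (t=2,i=3, bit18=0)
  nb #...#: next=#  (t=0,i=9, bit17=1)
  nb #....: next=.  (t=3,i=11, bit16=0)
  nb .####: next=#  (t=0,i=3, bit15=1)
  nb .###.: next=#  (t=1,i=0, bit14=1)
  nb .##.#: next=#  (t=1,i=10, bit13=1)
  nb .##..: next=#  (t=0,i=12, bit12=1)
  nb .#.##: next=#  (t=1,i=8, bit11=1)
  nb .#.#.: next=#  (t=1,i=4, bit10=1)
  nb .#..#: next=#  (t=3,i=3, bit9=1)
  nb .#...: next=.  (t=0,i=8, bit8=0)
  nb ..###: next=.  (t=0,i=2, bit7=0)
  nb ..##.: next=.  (t=0,i=11, bit6=0)
  nb ..#.#: next=.  (t=2,i=4, bit5=0)
  nb ..#..: next=#  (t=3,i=2, bit4=1)
  nb ...##: next=#  (t=0,i=10, bit3=1)
  nb ...#.: next=#  (t=3,i=1, bit2=1)
  nb ....#: next=#  (t=3,i=0, bit1=1)
  nb .....: next=.  (t=3,i=12, bit0=0)
  bits 00101011110110101111111000011110 = 735772190

735772190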